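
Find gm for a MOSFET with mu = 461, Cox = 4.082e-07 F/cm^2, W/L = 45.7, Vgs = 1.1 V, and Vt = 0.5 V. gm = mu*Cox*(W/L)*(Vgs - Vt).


Step 1: Vov = Vgs - Vt = 1.1 - 0.5 = 0.6 V
Step 2: gm = mu * Cox * (W/L) * Vov
Step 3: gm = 461 * 4.082e-07 * 45.7 * 0.6 = 5.16e-03 S

5.16e-03


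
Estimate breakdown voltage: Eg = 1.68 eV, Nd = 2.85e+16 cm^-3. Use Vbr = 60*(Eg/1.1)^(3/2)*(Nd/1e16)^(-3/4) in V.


Step 1: Eg/1.1 = 1.68/1.1 = 1.527273
Step 2: (Eg/1.1)^1.5 = 1.527273^1.5 = 1.887448
Step 3: (Nd/1e16)^(-0.75) = (2.85)^(-0.75) = 0.455897
Step 4: Vbr = 60 * 1.887448 * 0.455897 = 51.6 V

51.6


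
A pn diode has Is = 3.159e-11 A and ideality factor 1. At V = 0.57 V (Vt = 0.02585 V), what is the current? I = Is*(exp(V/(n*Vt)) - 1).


Step 1: V/(n*Vt) = 0.57/(1*0.02585) = 22.0503
Step 2: exp(22.0503) = 3.7698e+09
Step 3: I = 3.159e-11 * (3.7698e+09 - 1) = 1.19e-01 A

1.19e-01


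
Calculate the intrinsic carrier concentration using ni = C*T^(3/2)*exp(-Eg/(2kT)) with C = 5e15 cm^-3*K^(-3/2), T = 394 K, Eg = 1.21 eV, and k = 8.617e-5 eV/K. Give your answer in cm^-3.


Step 1: Compute kT = 8.617e-5 * 394 = 0.03395098 eV
Step 2: Exponent = -Eg/(2kT) = -1.21/(2*0.03395098) = -17.81981
Step 3: T^(3/2) = 394^1.5 = 7820.68
Step 4: ni = 5e15 * 7820.68 * exp(-17.81981) = 7.13e+11 cm^-3

7.13e+11


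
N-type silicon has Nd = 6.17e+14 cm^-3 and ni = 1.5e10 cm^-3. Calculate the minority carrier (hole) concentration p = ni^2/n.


Step 1: Since Nd >> ni, n ≈ Nd = 6.17e+14 cm^-3
Step 2: p = ni^2 / n = (1.5e10)^2 / 6.17e+14
Step 3: p = 2.25e20 / 6.17e+14 = 3.65e+05 cm^-3

3.65e+05


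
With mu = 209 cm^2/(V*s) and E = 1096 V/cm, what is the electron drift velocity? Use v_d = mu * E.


Step 1: v_d = mu * E
Step 2: v_d = 209 * 1096 = 229064
Step 3: v_d = 2.29e+05 cm/s

2.29e+05


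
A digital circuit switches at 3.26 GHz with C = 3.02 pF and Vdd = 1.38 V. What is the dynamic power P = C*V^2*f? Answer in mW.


Step 1: V^2 = 1.38^2 = 1.9044 V^2
Step 2: P = C*V^2*f = 3.02e-12 F * 1.9044 * 3.26e9 Hz
Step 3: P = 1.874919888e-02 W
Step 4: P = 18.749 mW

18.749


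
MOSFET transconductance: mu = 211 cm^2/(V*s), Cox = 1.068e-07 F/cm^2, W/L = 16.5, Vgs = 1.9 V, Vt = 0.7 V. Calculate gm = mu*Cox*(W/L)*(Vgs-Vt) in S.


Step 1: Vov = Vgs - Vt = 1.9 - 0.7 = 1.2 V
Step 2: gm = mu * Cox * (W/L) * Vov
Step 3: gm = 211 * 1.068e-07 * 16.5 * 1.2 = 4.46e-04 S

4.46e-04


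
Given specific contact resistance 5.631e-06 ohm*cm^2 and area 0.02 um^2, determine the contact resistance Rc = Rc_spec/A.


Step 1: Convert area to cm^2: 0.02 um^2 = 2.0000e-10 cm^2
Step 2: Rc = Rc_spec / A = 5.631e-06 / 2.0000e-10
Step 3: Rc = 2.82e+04 ohms

2.82e+04


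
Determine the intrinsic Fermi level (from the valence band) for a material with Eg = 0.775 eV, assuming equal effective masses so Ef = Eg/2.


Step 1: For an intrinsic semiconductor, the Fermi level sits at midgap.
Step 2: Ef = Eg / 2 = 0.775 / 2 = 0.3875 eV

0.3875


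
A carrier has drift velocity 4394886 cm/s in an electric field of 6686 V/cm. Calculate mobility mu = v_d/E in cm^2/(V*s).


Step 1: mu = v_d / E
Step 2: mu = 4394886 / 6686
Step 3: mu = 657.33 cm^2/(V*s)

657.33


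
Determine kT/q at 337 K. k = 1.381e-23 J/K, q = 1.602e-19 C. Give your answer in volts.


Step 1: kT = 1.381e-23 * 337 = 4.65397e-21 J
Step 2: Vt = kT/q = 4.65397e-21 / 1.602e-19
Step 3: Vt = 0.02905 V

0.02905


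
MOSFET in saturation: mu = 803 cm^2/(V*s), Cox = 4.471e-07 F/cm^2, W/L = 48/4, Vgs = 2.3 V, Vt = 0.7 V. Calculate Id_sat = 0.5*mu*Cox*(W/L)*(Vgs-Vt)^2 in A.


Step 1: Overdrive voltage Vov = Vgs - Vt = 2.3 - 0.7 = 1.6 V
Step 2: W/L = 48/4 = 12
Step 3: Id = 0.5 * 803 * 4.471e-07 * 12 * 1.6^2
Step 4: Id = 5.51e-03 A

5.51e-03


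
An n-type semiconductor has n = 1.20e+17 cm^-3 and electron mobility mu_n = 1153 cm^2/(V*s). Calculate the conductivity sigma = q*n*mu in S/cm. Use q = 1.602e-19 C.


Step 1: sigma = q * n * mu
Step 2: sigma = 1.602e-19 * 1.20e+17 * 1153
Step 3: sigma = 2.217e+01 S/cm

2.217e+01


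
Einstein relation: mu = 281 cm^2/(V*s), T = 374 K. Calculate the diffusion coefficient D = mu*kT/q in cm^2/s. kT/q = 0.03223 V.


Step 1: D = mu * (kT/q)
Step 2: D = 281 * 0.03223
Step 3: D = 9.06 cm^2/s

9.06


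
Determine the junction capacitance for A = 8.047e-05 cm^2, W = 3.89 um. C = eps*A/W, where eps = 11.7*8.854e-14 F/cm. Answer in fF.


Step 1: eps_Si = 11.7 * 8.854e-14 = 1.035918e-12 F/cm
Step 2: W in cm = 3.89 * 1e-4 = 3.89e-04 cm
Step 3: C = 1.035918e-12 * 8.047e-05 / 3.89e-04 = 2.142939e-13 F
Step 4: C = 214.29 fF

214.29


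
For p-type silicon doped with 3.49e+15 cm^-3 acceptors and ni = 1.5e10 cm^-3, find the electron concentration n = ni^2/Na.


Step 1: Majority hole concentration p ≈ Na = 3.49e+15 cm^-3
Step 2: n = ni^2 / Na = (1.5e10)^2 / 3.49e+15
Step 3: n = 6.45e+04 cm^-3

6.45e+04


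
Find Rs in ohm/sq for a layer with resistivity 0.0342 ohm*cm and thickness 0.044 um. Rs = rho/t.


Step 1: Convert thickness to cm: t = 0.044 um = 4.4000e-06 cm
Step 2: Rs = rho / t = 0.0342 / 4.4000e-06
Step 3: Rs = 7772.7 ohm/sq

7772.7


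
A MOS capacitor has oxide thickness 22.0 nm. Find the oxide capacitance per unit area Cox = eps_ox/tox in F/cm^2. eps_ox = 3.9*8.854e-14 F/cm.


Step 1: eps_ox = 3.9 * 8.854e-14 = 3.45306e-13 F/cm
Step 2: tox in cm = 22.0 nm * 1e-7 = 2.2000e-06 cm
Step 3: Cox = 3.45306e-13 / 2.2000e-06 = 1.57e-07 F/cm^2

1.57e-07


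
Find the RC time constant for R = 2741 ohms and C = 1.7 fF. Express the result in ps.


Step 1: tau = R * C
Step 2: tau = 2741 * 1.7 fF = 2741 * 1.7e-15 F
Step 3: tau = 4.6597e-12 s = 4.6597 ps

4.6597


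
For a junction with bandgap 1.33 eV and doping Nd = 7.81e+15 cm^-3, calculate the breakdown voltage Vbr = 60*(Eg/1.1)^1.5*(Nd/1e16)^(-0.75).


Step 1: Eg/1.1 = 1.33/1.1 = 1.209091
Step 2: (Eg/1.1)^1.5 = 1.209091^1.5 = 1.329500
Step 3: (Nd/1e16)^(-0.75) = (0.781)^(-0.75) = 1.203682
Step 4: Vbr = 60 * 1.329500 * 1.203682 = 96.0 V

96.0


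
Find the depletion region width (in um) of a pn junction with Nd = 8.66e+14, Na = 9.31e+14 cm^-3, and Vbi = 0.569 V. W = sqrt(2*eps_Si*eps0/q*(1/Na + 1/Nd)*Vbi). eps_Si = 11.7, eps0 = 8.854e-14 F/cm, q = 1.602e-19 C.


Step 1: 1/Na + 1/Nd = 1/9.31e+14 + 1/8.66e+14 = 2.22885e-15
Step 2: 2*eps*eps0/q = 2*11.7*8.854e-14/1.602e-19 = 1.293281e+07
Step 3: W^2 = 1.293281e+07 * 2.22885e-15 * 0.569 = 1.64016e-08
Step 4: W = sqrt(1.64016e-08) = 1.281e-04 cm = 1.281 um

1.281


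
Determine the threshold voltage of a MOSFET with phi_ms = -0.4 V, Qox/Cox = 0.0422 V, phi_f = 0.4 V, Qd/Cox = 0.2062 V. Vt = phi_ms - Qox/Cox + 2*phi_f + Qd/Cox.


Step 1: Vt = phi_ms - Qox/Cox + 2*phi_f + Qd/Cox
Step 2: Vt = -0.4 - 0.0422 + 2*0.4 + 0.2062
Step 3: Vt = -0.4 - 0.0422 + 0.8 + 0.2062
Step 4: Vt = 0.564 V

0.564


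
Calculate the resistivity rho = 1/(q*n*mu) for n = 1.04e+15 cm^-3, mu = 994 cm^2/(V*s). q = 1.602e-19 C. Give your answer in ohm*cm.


Step 1: sigma = q * n * mu = 1.602e-19 * 1.04e+15 * 994 = 1.65608e-01 S/cm
Step 2: rho = 1 / sigma = 1 / 1.65608e-01 = 6.038 ohm*cm

6.038


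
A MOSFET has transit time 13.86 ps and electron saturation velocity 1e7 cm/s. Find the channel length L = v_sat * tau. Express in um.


Step 1: tau in seconds = 13.86 ps * 1e-12 = 1.3860e-11 s
Step 2: L = v_sat * tau = 1e7 * 1.3860e-11 = 1.3860e-04 cm
Step 3: L in um = 1.3860e-04 * 1e4 = 1.386 um

1.386


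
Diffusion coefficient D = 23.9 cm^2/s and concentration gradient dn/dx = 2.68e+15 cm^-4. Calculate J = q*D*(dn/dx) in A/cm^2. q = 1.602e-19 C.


Step 1: J = q * D * (dn/dx)
Step 2: J = 1.602e-19 * 23.9 * 2.68e+15
Step 3: J = 1.03e-02 A/cm^2

1.03e-02


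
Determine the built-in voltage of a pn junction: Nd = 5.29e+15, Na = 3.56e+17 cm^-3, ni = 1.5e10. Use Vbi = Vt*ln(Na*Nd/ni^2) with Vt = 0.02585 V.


Step 1: Compute Na*Nd/ni^2 = 3.56e+17 * 5.29e+15 / (1.5e10)^2 = 8.3700e+12
Step 2: ln(8.3700e+12) = 29.7557
Step 3: Vbi = 0.02585 * 29.7557 = 0.769 V

0.769


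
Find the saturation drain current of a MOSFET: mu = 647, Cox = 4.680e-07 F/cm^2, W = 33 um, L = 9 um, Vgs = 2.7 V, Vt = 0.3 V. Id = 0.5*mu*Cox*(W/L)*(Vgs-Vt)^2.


Step 1: Overdrive voltage Vov = Vgs - Vt = 2.7 - 0.3 = 2.4 V
Step 2: W/L = 33/9 = 3.66667
Step 3: Id = 0.5 * 647 * 4.680e-07 * 3.66667 * 2.4^2
Step 4: Id = 3.20e-03 A

3.20e-03


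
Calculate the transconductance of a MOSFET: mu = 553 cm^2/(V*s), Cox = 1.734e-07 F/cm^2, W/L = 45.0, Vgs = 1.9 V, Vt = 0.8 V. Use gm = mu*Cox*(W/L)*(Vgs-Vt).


Step 1: Vov = Vgs - Vt = 1.9 - 0.8 = 1.1 V
Step 2: gm = mu * Cox * (W/L) * Vov
Step 3: gm = 553 * 1.734e-07 * 45.0 * 1.1 = 4.75e-03 S

4.75e-03


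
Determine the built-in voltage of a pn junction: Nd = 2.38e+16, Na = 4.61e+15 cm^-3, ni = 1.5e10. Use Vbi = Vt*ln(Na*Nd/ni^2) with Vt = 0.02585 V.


Step 1: Compute Na*Nd/ni^2 = 4.61e+15 * 2.38e+16 / (1.5e10)^2 = 4.8764e+11
Step 2: ln(4.8764e+11) = 26.9128
Step 3: Vbi = 0.02585 * 26.9128 = 0.696 V

0.696


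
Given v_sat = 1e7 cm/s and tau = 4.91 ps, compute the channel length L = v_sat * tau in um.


Step 1: tau in seconds = 4.91 ps * 1e-12 = 4.9100e-12 s
Step 2: L = v_sat * tau = 1e7 * 4.9100e-12 = 4.9100e-05 cm
Step 3: L in um = 4.9100e-05 * 1e4 = 0.491 um

0.491


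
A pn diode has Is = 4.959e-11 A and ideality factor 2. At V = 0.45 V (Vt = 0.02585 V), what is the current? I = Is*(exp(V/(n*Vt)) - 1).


Step 1: V/(n*Vt) = 0.45/(2*0.02585) = 8.7041
Step 2: exp(8.7041) = 6.0276e+03
Step 3: I = 4.959e-11 * (6.0276e+03 - 1) = 2.99e-07 A

2.99e-07


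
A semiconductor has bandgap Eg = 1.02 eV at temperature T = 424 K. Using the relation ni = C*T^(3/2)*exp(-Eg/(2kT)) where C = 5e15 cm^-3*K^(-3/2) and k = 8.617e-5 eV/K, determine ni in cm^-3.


Step 1: Compute kT = 8.617e-5 * 424 = 0.03653608 eV
Step 2: Exponent = -Eg/(2kT) = -1.02/(2*0.03653608) = -13.95880
Step 3: T^(3/2) = 424^1.5 = 8730.69
Step 4: ni = 5e15 * 8730.69 * exp(-13.95880) = 3.78e+13 cm^-3

3.78e+13


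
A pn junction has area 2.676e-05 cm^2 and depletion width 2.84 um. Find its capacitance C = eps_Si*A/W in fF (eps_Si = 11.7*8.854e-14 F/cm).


Step 1: eps_Si = 11.7 * 8.854e-14 = 1.035918e-12 F/cm
Step 2: W in cm = 2.84 * 1e-4 = 2.84e-04 cm
Step 3: C = 1.035918e-12 * 2.676e-05 / 2.84e-04 = 9.760974e-14 F
Step 4: C = 97.61 fF

97.61


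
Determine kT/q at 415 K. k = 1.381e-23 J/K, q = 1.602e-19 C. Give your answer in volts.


Step 1: kT = 1.381e-23 * 415 = 5.73115e-21 J
Step 2: Vt = kT/q = 5.73115e-21 / 1.602e-19
Step 3: Vt = 0.03577 V

0.03577


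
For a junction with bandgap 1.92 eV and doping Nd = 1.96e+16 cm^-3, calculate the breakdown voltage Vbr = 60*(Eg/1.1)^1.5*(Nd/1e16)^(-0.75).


Step 1: Eg/1.1 = 1.92/1.1 = 1.745455
Step 2: (Eg/1.1)^1.5 = 1.745455^1.5 = 2.306020
Step 3: (Nd/1e16)^(-0.75) = (1.96)^(-0.75) = 0.603682
Step 4: Vbr = 60 * 2.306020 * 0.603682 = 83.5 V

83.5


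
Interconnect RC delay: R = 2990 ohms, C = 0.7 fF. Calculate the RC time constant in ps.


Step 1: tau = R * C
Step 2: tau = 2990 * 0.7 fF = 2990 * 7.0e-16 F
Step 3: tau = 2.093e-12 s = 2.093 ps

2.093


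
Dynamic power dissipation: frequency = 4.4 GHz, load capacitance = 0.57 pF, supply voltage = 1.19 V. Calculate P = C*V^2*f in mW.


Step 1: V^2 = 1.19^2 = 1.4161 V^2
Step 2: P = C*V^2*f = 0.57e-12 F * 1.4161 * 4.4e9 Hz
Step 3: P = 3.5515788e-03 W
Step 4: P = 3.552 mW

3.552


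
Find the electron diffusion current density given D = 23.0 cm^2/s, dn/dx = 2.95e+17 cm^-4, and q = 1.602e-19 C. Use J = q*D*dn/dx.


Step 1: J = q * D * (dn/dx)
Step 2: J = 1.602e-19 * 23.0 * 2.95e+17
Step 3: J = 1.09e+00 A/cm^2

1.09e+00


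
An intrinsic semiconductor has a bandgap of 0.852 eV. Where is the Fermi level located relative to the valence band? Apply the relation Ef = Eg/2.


Step 1: For an intrinsic semiconductor, the Fermi level sits at midgap.
Step 2: Ef = Eg / 2 = 0.852 / 2 = 0.426 eV

0.426


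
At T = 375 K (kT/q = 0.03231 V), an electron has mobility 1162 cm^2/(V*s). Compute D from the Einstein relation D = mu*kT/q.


Step 1: D = mu * (kT/q)
Step 2: D = 1162 * 0.03231
Step 3: D = 37.54 cm^2/s

37.54


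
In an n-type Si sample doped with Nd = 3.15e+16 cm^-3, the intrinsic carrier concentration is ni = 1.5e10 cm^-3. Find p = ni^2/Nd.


Step 1: Since Nd >> ni, n ≈ Nd = 3.15e+16 cm^-3
Step 2: p = ni^2 / n = (1.5e10)^2 / 3.15e+16
Step 3: p = 2.25e20 / 3.15e+16 = 7.14e+03 cm^-3

7.14e+03


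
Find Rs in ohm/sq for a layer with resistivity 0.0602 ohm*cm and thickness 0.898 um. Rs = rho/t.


Step 1: Convert thickness to cm: t = 0.898 um = 8.9800e-05 cm
Step 2: Rs = rho / t = 0.0602 / 8.9800e-05
Step 3: Rs = 670.4 ohm/sq

670.4


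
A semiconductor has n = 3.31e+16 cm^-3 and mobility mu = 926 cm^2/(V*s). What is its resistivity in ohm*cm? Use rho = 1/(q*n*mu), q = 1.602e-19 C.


Step 1: sigma = q * n * mu = 1.602e-19 * 3.31e+16 * 926 = 4.91023e+00 S/cm
Step 2: rho = 1 / sigma = 1 / 4.91023e+00 = 0.2037 ohm*cm

0.2037


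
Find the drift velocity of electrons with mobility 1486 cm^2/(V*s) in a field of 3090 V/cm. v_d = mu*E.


Step 1: v_d = mu * E
Step 2: v_d = 1486 * 3090 = 4591740
Step 3: v_d = 4.59e+06 cm/s

4.59e+06


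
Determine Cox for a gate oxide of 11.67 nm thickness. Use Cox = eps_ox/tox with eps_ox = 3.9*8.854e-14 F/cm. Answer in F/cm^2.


Step 1: eps_ox = 3.9 * 8.854e-14 = 3.45306e-13 F/cm
Step 2: tox in cm = 11.67 nm * 1e-7 = 1.1670e-06 cm
Step 3: Cox = 3.45306e-13 / 1.1670e-06 = 2.96e-07 F/cm^2

2.96e-07


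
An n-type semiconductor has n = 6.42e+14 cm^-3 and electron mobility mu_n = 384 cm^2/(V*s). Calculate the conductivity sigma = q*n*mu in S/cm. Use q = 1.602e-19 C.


Step 1: sigma = q * n * mu
Step 2: sigma = 1.602e-19 * 6.42e+14 * 384
Step 3: sigma = 3.949e-02 S/cm

3.949e-02


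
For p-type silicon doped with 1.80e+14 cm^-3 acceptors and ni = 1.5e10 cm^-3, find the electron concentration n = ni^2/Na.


Step 1: Majority hole concentration p ≈ Na = 1.80e+14 cm^-3
Step 2: n = ni^2 / Na = (1.5e10)^2 / 1.80e+14
Step 3: n = 1.25e+06 cm^-3

1.25e+06


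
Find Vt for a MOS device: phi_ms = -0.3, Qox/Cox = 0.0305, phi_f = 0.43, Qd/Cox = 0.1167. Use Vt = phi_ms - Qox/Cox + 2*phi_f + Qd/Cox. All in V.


Step 1: Vt = phi_ms - Qox/Cox + 2*phi_f + Qd/Cox
Step 2: Vt = -0.3 - 0.0305 + 2*0.43 + 0.1167
Step 3: Vt = -0.3 - 0.0305 + 0.86 + 0.1167
Step 4: Vt = 0.6462 V

0.6462


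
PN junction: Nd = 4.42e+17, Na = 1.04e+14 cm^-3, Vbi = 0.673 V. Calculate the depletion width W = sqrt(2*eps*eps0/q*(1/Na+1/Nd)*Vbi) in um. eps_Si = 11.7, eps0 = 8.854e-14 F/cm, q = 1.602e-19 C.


Step 1: 1/Na + 1/Nd = 1/1.04e+14 + 1/4.42e+17 = 9.61765e-15
Step 2: 2*eps*eps0/q = 2*11.7*8.854e-14/1.602e-19 = 1.293281e+07
Step 3: W^2 = 1.293281e+07 * 9.61765e-15 * 0.673 = 8.37099e-08
Step 4: W = sqrt(8.37099e-08) = 2.893e-04 cm = 2.893 um

2.893


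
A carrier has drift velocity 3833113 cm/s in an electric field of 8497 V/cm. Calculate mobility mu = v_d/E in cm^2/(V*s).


Step 1: mu = v_d / E
Step 2: mu = 3833113 / 8497
Step 3: mu = 451.11 cm^2/(V*s)

451.11


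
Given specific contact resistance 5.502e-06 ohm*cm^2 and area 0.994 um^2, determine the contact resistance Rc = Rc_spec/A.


Step 1: Convert area to cm^2: 0.994 um^2 = 9.9400e-09 cm^2
Step 2: Rc = Rc_spec / A = 5.502e-06 / 9.9400e-09
Step 3: Rc = 5.54e+02 ohms

5.54e+02


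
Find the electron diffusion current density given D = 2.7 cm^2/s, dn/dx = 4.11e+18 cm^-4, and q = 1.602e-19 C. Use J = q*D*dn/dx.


Step 1: J = q * D * (dn/dx)
Step 2: J = 1.602e-19 * 2.7 * 4.11e+18
Step 3: J = 1.78e+00 A/cm^2

1.78e+00


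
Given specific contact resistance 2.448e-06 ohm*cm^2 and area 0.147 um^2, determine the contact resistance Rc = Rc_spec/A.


Step 1: Convert area to cm^2: 0.147 um^2 = 1.4700e-09 cm^2
Step 2: Rc = Rc_spec / A = 2.448e-06 / 1.4700e-09
Step 3: Rc = 1.67e+03 ohms

1.67e+03


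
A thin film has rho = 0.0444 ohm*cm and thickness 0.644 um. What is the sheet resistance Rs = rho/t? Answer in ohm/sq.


Step 1: Convert thickness to cm: t = 0.644 um = 6.4400e-05 cm
Step 2: Rs = rho / t = 0.0444 / 6.4400e-05
Step 3: Rs = 689.4 ohm/sq

689.4


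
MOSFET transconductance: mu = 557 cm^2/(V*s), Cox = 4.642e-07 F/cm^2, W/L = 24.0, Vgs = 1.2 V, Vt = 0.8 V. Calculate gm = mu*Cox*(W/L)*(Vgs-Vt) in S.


Step 1: Vov = Vgs - Vt = 1.2 - 0.8 = 0.4 V
Step 2: gm = mu * Cox * (W/L) * Vov
Step 3: gm = 557 * 4.642e-07 * 24.0 * 0.4 = 2.48e-03 S

2.48e-03


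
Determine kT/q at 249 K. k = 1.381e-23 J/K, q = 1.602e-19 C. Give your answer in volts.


Step 1: kT = 1.381e-23 * 249 = 3.43869e-21 J
Step 2: Vt = kT/q = 3.43869e-21 / 1.602e-19
Step 3: Vt = 0.02146 V

0.02146


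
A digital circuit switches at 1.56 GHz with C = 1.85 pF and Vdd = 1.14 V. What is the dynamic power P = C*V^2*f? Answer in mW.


Step 1: V^2 = 1.14^2 = 1.2996 V^2
Step 2: P = C*V^2*f = 1.85e-12 F * 1.2996 * 1.56e9 Hz
Step 3: P = 3.7506456e-03 W
Step 4: P = 3.751 mW

3.751


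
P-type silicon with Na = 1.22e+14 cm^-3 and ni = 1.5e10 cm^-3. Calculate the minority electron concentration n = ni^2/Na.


Step 1: Majority hole concentration p ≈ Na = 1.22e+14 cm^-3
Step 2: n = ni^2 / Na = (1.5e10)^2 / 1.22e+14
Step 3: n = 1.84e+06 cm^-3

1.84e+06


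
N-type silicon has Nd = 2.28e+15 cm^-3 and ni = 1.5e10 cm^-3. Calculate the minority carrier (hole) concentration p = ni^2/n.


Step 1: Since Nd >> ni, n ≈ Nd = 2.28e+15 cm^-3
Step 2: p = ni^2 / n = (1.5e10)^2 / 2.28e+15
Step 3: p = 2.25e20 / 2.28e+15 = 9.87e+04 cm^-3

9.87e+04


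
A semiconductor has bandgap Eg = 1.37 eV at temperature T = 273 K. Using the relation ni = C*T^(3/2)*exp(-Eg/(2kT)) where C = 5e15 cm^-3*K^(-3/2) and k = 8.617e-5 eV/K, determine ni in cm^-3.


Step 1: Compute kT = 8.617e-5 * 273 = 0.02352441 eV
Step 2: Exponent = -Eg/(2kT) = -1.37/(2*0.02352441) = -29.11869
Step 3: T^(3/2) = 273^1.5 = 4510.70
Step 4: ni = 5e15 * 4510.70 * exp(-29.11869) = 5.09e+06 cm^-3

5.09e+06


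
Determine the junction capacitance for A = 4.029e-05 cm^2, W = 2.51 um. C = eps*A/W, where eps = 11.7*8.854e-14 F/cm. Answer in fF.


Step 1: eps_Si = 11.7 * 8.854e-14 = 1.035918e-12 F/cm
Step 2: W in cm = 2.51 * 1e-4 = 2.51e-04 cm
Step 3: C = 1.035918e-12 * 4.029e-05 / 2.51e-04 = 1.662834e-13 F
Step 4: C = 166.28 fF

166.28


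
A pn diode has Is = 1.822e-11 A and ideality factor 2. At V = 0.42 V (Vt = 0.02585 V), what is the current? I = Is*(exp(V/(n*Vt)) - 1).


Step 1: V/(n*Vt) = 0.42/(2*0.02585) = 8.1238
Step 2: exp(8.1238) = 3.3738e+03
Step 3: I = 1.822e-11 * (3.3738e+03 - 1) = 6.15e-08 A

6.15e-08


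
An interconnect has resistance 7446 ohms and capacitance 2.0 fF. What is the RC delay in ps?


Step 1: tau = R * C
Step 2: tau = 7446 * 2.0 fF = 7446 * 2.0e-15 F
Step 3: tau = 1.4892e-11 s = 14.892 ps

14.892


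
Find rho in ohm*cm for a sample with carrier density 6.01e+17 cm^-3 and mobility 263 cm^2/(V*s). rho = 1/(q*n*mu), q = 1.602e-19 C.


Step 1: sigma = q * n * mu = 1.602e-19 * 6.01e+17 * 263 = 2.53217e+01 S/cm
Step 2: rho = 1 / sigma = 1 / 2.53217e+01 = 0.03949 ohm*cm

0.03949


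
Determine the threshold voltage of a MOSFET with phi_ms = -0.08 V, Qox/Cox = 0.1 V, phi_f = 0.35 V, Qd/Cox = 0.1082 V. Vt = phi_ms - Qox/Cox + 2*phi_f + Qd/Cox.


Step 1: Vt = phi_ms - Qox/Cox + 2*phi_f + Qd/Cox
Step 2: Vt = -0.08 - 0.1 + 2*0.35 + 0.1082
Step 3: Vt = -0.08 - 0.1 + 0.7 + 0.1082
Step 4: Vt = 0.6282 V

0.6282


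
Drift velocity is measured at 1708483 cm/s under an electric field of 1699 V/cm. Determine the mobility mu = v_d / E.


Step 1: mu = v_d / E
Step 2: mu = 1708483 / 1699
Step 3: mu = 1005.58 cm^2/(V*s)

1005.58


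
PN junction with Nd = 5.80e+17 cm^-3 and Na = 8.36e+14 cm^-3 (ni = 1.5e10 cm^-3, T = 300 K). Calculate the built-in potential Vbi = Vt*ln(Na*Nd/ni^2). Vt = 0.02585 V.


Step 1: Compute Na*Nd/ni^2 = 8.36e+14 * 5.80e+17 / (1.5e10)^2 = 2.1550e+12
Step 2: ln(2.1550e+12) = 28.3988
Step 3: Vbi = 0.02585 * 28.3988 = 0.734 V

0.734


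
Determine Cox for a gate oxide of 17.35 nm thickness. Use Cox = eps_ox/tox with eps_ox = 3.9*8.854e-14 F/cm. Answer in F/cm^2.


Step 1: eps_ox = 3.9 * 8.854e-14 = 3.45306e-13 F/cm
Step 2: tox in cm = 17.35 nm * 1e-7 = 1.7350e-06 cm
Step 3: Cox = 3.45306e-13 / 1.7350e-06 = 1.99e-07 F/cm^2

1.99e-07


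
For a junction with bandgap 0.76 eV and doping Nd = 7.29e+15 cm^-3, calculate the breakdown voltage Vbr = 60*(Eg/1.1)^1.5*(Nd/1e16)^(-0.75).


Step 1: Eg/1.1 = 0.76/1.1 = 0.690909
Step 2: (Eg/1.1)^1.5 = 0.690909^1.5 = 0.574290
Step 3: (Nd/1e16)^(-0.75) = (0.729)^(-0.75) = 1.267519
Step 4: Vbr = 60 * 0.574290 * 1.267519 = 43.7 V

43.7


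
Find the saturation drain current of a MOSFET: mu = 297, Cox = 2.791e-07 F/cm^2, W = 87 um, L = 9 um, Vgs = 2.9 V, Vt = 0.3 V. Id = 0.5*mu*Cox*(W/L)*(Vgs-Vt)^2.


Step 1: Overdrive voltage Vov = Vgs - Vt = 2.9 - 0.3 = 2.6 V
Step 2: W/L = 87/9 = 9.66667
Step 3: Id = 0.5 * 297 * 2.791e-07 * 9.66667 * 2.6^2
Step 4: Id = 2.71e-03 A

2.71e-03


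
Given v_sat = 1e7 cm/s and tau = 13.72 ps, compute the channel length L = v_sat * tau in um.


Step 1: tau in seconds = 13.72 ps * 1e-12 = 1.3720e-11 s
Step 2: L = v_sat * tau = 1e7 * 1.3720e-11 = 1.3720e-04 cm
Step 3: L in um = 1.3720e-04 * 1e4 = 1.372 um

1.372


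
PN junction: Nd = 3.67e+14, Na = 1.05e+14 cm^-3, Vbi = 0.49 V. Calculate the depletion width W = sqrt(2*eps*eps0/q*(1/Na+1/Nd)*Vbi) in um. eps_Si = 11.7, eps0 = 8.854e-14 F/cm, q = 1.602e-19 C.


Step 1: 1/Na + 1/Nd = 1/1.05e+14 + 1/3.67e+14 = 1.22486e-14
Step 2: 2*eps*eps0/q = 2*11.7*8.854e-14/1.602e-19 = 1.293281e+07
Step 3: W^2 = 1.293281e+07 * 1.22486e-14 * 0.49 = 7.76203e-08
Step 4: W = sqrt(7.76203e-08) = 2.786e-04 cm = 2.786 um

2.786


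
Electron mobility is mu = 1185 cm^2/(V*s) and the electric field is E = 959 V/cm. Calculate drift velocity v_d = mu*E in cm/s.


Step 1: v_d = mu * E
Step 2: v_d = 1185 * 959 = 1136415
Step 3: v_d = 1.14e+06 cm/s

1.14e+06


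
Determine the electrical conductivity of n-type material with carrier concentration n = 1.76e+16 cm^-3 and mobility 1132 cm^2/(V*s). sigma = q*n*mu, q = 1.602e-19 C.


Step 1: sigma = q * n * mu
Step 2: sigma = 1.602e-19 * 1.76e+16 * 1132
Step 3: sigma = 3.192e+00 S/cm

3.192e+00


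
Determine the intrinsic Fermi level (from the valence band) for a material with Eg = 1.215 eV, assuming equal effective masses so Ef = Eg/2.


Step 1: For an intrinsic semiconductor, the Fermi level sits at midgap.
Step 2: Ef = Eg / 2 = 1.215 / 2 = 0.6075 eV

0.6075


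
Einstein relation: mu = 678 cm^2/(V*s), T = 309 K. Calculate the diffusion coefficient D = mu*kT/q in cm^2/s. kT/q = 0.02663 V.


Step 1: D = mu * (kT/q)
Step 2: D = 678 * 0.02663
Step 3: D = 18.06 cm^2/s

18.06


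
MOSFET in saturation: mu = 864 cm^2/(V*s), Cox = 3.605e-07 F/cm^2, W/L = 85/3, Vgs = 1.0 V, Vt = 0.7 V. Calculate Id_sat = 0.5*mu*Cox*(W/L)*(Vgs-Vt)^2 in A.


Step 1: Overdrive voltage Vov = Vgs - Vt = 1.0 - 0.7 = 0.3 V
Step 2: W/L = 85/3 = 28.3333
Step 3: Id = 0.5 * 864 * 3.605e-07 * 28.3333 * 0.3^2
Step 4: Id = 3.97e-04 A

3.97e-04


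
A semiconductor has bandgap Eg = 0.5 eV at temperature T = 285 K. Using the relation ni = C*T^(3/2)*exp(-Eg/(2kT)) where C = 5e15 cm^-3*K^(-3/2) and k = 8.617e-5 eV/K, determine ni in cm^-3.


Step 1: Compute kT = 8.617e-5 * 285 = 0.02455845 eV
Step 2: Exponent = -Eg/(2kT) = -0.5/(2*0.02455845) = -10.17980
Step 3: T^(3/2) = 285^1.5 = 4811.35
Step 4: ni = 5e15 * 4811.35 * exp(-10.17980) = 9.12e+14 cm^-3

9.12e+14


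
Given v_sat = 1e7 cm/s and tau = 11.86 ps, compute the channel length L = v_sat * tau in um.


Step 1: tau in seconds = 11.86 ps * 1e-12 = 1.1860e-11 s
Step 2: L = v_sat * tau = 1e7 * 1.1860e-11 = 1.1860e-04 cm
Step 3: L in um = 1.1860e-04 * 1e4 = 1.186 um

1.186


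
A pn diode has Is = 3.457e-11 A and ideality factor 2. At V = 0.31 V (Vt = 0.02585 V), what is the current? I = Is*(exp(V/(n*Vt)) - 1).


Step 1: V/(n*Vt) = 0.31/(2*0.02585) = 5.9961
Step 2: exp(5.9961) = 4.0186e+02
Step 3: I = 3.457e-11 * (4.0186e+02 - 1) = 1.39e-08 A

1.39e-08


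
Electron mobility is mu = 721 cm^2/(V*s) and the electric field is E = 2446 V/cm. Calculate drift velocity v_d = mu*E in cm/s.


Step 1: v_d = mu * E
Step 2: v_d = 721 * 2446 = 1763566
Step 3: v_d = 1.76e+06 cm/s

1.76e+06


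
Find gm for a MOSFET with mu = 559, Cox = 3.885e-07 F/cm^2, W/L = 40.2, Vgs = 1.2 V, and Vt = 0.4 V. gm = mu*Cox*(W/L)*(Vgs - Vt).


Step 1: Vov = Vgs - Vt = 1.2 - 0.4 = 0.8 V
Step 2: gm = mu * Cox * (W/L) * Vov
Step 3: gm = 559 * 3.885e-07 * 40.2 * 0.8 = 6.98e-03 S

6.98e-03


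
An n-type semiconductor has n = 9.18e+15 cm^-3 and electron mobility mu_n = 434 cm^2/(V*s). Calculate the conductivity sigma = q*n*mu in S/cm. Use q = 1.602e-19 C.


Step 1: sigma = q * n * mu
Step 2: sigma = 1.602e-19 * 9.18e+15 * 434
Step 3: sigma = 6.383e-01 S/cm

6.383e-01


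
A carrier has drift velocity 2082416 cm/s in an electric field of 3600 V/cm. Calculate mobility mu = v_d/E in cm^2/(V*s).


Step 1: mu = v_d / E
Step 2: mu = 2082416 / 3600
Step 3: mu = 578.45 cm^2/(V*s)

578.45


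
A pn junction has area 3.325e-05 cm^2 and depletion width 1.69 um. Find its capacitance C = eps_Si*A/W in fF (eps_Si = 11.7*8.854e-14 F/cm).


Step 1: eps_Si = 11.7 * 8.854e-14 = 1.035918e-12 F/cm
Step 2: W in cm = 1.69 * 1e-4 = 1.69e-04 cm
Step 3: C = 1.035918e-12 * 3.325e-05 / 1.69e-04 = 2.038123e-13 F
Step 4: C = 203.81 fF

203.81


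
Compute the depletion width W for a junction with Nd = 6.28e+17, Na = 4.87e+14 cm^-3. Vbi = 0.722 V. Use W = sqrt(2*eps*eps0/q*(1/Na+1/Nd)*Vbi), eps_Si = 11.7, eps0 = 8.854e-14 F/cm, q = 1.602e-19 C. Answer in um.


Step 1: 1/Na + 1/Nd = 1/4.87e+14 + 1/6.28e+17 = 2.05498e-15
Step 2: 2*eps*eps0/q = 2*11.7*8.854e-14/1.602e-19 = 1.293281e+07
Step 3: W^2 = 1.293281e+07 * 2.05498e-15 * 0.722 = 1.91884e-08
Step 4: W = sqrt(1.91884e-08) = 1.385e-04 cm = 1.385 um

1.385


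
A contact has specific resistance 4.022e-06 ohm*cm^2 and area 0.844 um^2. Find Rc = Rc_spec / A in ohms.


Step 1: Convert area to cm^2: 0.844 um^2 = 8.4400e-09 cm^2
Step 2: Rc = Rc_spec / A = 4.022e-06 / 8.4400e-09
Step 3: Rc = 4.77e+02 ohms

4.77e+02


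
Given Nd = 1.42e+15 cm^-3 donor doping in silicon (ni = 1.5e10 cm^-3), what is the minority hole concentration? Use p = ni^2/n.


Step 1: Since Nd >> ni, n ≈ Nd = 1.42e+15 cm^-3
Step 2: p = ni^2 / n = (1.5e10)^2 / 1.42e+15
Step 3: p = 2.25e20 / 1.42e+15 = 1.58e+05 cm^-3

1.58e+05


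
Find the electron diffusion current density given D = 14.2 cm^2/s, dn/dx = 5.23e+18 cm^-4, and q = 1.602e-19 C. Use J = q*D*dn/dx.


Step 1: J = q * D * (dn/dx)
Step 2: J = 1.602e-19 * 14.2 * 5.23e+18
Step 3: J = 1.19e+01 A/cm^2

1.19e+01


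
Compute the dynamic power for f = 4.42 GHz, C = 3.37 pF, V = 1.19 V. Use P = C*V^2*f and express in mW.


Step 1: V^2 = 1.19^2 = 1.4161 V^2
Step 2: P = C*V^2*f = 3.37e-12 F * 1.4161 * 4.42e9 Hz
Step 3: P = 2.109337594e-02 W
Step 4: P = 21.093 mW

21.093


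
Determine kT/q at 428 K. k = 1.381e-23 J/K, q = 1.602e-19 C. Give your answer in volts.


Step 1: kT = 1.381e-23 * 428 = 5.91068e-21 J
Step 2: Vt = kT/q = 5.91068e-21 / 1.602e-19
Step 3: Vt = 0.0369 V

0.0369


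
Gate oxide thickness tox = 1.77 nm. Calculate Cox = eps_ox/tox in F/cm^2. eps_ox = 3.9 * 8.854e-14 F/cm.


Step 1: eps_ox = 3.9 * 8.854e-14 = 3.45306e-13 F/cm
Step 2: tox in cm = 1.77 nm * 1e-7 = 1.7700e-07 cm
Step 3: Cox = 3.45306e-13 / 1.7700e-07 = 1.95e-06 F/cm^2

1.95e-06


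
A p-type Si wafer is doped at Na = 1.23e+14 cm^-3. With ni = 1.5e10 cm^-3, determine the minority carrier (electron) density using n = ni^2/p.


Step 1: Majority hole concentration p ≈ Na = 1.23e+14 cm^-3
Step 2: n = ni^2 / Na = (1.5e10)^2 / 1.23e+14
Step 3: n = 1.83e+06 cm^-3

1.83e+06


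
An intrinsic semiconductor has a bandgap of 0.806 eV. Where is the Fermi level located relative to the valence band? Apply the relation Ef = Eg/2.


Step 1: For an intrinsic semiconductor, the Fermi level sits at midgap.
Step 2: Ef = Eg / 2 = 0.806 / 2 = 0.403 eV

0.403


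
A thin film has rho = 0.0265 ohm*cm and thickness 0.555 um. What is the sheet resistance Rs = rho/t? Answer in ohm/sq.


Step 1: Convert thickness to cm: t = 0.555 um = 5.5500e-05 cm
Step 2: Rs = rho / t = 0.0265 / 5.5500e-05
Step 3: Rs = 477.5 ohm/sq

477.5


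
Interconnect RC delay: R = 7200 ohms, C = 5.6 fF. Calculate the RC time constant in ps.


Step 1: tau = R * C
Step 2: tau = 7200 * 5.6 fF = 7200 * 5.6e-15 F
Step 3: tau = 4.032e-11 s = 40.32 ps

40.32


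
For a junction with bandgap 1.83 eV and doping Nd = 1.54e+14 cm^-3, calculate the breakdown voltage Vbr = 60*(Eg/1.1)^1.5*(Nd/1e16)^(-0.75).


Step 1: Eg/1.1 = 1.83/1.1 = 1.663636
Step 2: (Eg/1.1)^1.5 = 1.663636^1.5 = 2.145791
Step 3: (Nd/1e16)^(-0.75) = (0.0154)^(-0.75) = 22.874913
Step 4: Vbr = 60 * 2.145791 * 22.874913 = 2945.1 V

2945.1


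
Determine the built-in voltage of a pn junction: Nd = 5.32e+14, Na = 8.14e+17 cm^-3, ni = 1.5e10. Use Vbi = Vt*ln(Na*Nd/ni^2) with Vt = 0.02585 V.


Step 1: Compute Na*Nd/ni^2 = 8.14e+17 * 5.32e+14 / (1.5e10)^2 = 1.9247e+12
Step 2: ln(1.9247e+12) = 28.2858
Step 3: Vbi = 0.02585 * 28.2858 = 0.731 V

0.731


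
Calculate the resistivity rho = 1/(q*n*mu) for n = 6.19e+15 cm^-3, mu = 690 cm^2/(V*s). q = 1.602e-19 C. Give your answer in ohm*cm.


Step 1: sigma = q * n * mu = 1.602e-19 * 6.19e+15 * 690 = 6.84230e-01 S/cm
Step 2: rho = 1 / sigma = 1 / 6.84230e-01 = 1.461 ohm*cm

1.461


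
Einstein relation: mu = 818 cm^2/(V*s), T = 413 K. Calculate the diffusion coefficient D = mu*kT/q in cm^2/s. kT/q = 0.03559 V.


Step 1: D = mu * (kT/q)
Step 2: D = 818 * 0.03559
Step 3: D = 29.11 cm^2/s

29.11


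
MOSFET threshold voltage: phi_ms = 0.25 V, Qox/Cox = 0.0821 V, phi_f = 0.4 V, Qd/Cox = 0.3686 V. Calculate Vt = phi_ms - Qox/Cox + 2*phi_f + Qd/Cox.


Step 1: Vt = phi_ms - Qox/Cox + 2*phi_f + Qd/Cox
Step 2: Vt = 0.25 - 0.0821 + 2*0.4 + 0.3686
Step 3: Vt = 0.25 - 0.0821 + 0.8 + 0.3686
Step 4: Vt = 1.3365 V

1.3365


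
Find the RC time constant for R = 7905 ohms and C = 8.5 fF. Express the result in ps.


Step 1: tau = R * C
Step 2: tau = 7905 * 8.5 fF = 7905 * 8.5e-15 F
Step 3: tau = 6.71925e-11 s = 67.1925 ps

67.1925


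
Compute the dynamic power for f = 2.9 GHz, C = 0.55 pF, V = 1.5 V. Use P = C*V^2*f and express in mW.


Step 1: V^2 = 1.5^2 = 2.25 V^2
Step 2: P = C*V^2*f = 0.55e-12 F * 2.25 * 2.9e9 Hz
Step 3: P = 3.58875e-03 W
Step 4: P = 3.589 mW

3.589


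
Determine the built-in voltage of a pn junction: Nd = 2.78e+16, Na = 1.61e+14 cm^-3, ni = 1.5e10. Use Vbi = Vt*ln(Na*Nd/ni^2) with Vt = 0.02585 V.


Step 1: Compute Na*Nd/ni^2 = 1.61e+14 * 2.78e+16 / (1.5e10)^2 = 1.9892e+10
Step 2: ln(1.9892e+10) = 23.7136
Step 3: Vbi = 0.02585 * 23.7136 = 0.613 V

0.613


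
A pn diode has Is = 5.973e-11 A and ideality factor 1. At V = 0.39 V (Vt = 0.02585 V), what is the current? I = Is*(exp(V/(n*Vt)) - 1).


Step 1: V/(n*Vt) = 0.39/(1*0.02585) = 15.0870
Step 2: exp(15.0870) = 3.5662e+06
Step 3: I = 5.973e-11 * (3.5662e+06 - 1) = 2.13e-04 A

2.13e-04


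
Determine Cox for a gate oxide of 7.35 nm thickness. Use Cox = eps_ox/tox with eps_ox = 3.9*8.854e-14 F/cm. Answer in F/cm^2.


Step 1: eps_ox = 3.9 * 8.854e-14 = 3.45306e-13 F/cm
Step 2: tox in cm = 7.35 nm * 1e-7 = 7.3500e-07 cm
Step 3: Cox = 3.45306e-13 / 7.3500e-07 = 4.70e-07 F/cm^2

4.70e-07


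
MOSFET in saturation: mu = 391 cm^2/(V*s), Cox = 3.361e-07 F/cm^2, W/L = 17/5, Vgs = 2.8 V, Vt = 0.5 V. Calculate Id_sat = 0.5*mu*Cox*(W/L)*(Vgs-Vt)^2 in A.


Step 1: Overdrive voltage Vov = Vgs - Vt = 2.8 - 0.5 = 2.3 V
Step 2: W/L = 17/5 = 3.4
Step 3: Id = 0.5 * 391 * 3.361e-07 * 3.4 * 2.3^2
Step 4: Id = 1.18e-03 A

1.18e-03


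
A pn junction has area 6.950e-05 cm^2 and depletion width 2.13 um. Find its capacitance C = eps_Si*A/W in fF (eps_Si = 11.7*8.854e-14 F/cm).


Step 1: eps_Si = 11.7 * 8.854e-14 = 1.035918e-12 F/cm
Step 2: W in cm = 2.13 * 1e-4 = 2.13e-04 cm
Step 3: C = 1.035918e-12 * 6.950e-05 / 2.13e-04 = 3.380108e-13 F
Step 4: C = 338.01 fF

338.01


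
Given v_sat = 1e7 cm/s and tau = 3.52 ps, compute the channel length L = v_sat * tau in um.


Step 1: tau in seconds = 3.52 ps * 1e-12 = 3.5200e-12 s
Step 2: L = v_sat * tau = 1e7 * 3.5200e-12 = 3.5200e-05 cm
Step 3: L in um = 3.5200e-05 * 1e4 = 0.352 um

0.352


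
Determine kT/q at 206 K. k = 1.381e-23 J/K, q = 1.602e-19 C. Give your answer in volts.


Step 1: kT = 1.381e-23 * 206 = 2.84486e-21 J
Step 2: Vt = kT/q = 2.84486e-21 / 1.602e-19
Step 3: Vt = 0.01776 V

0.01776


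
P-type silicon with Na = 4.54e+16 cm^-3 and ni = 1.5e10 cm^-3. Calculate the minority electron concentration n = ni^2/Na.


Step 1: Majority hole concentration p ≈ Na = 4.54e+16 cm^-3
Step 2: n = ni^2 / Na = (1.5e10)^2 / 4.54e+16
Step 3: n = 4.96e+03 cm^-3

4.96e+03


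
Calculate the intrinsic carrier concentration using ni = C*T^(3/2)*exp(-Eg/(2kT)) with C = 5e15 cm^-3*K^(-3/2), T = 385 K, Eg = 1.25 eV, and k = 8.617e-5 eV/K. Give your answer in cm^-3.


Step 1: Compute kT = 8.617e-5 * 385 = 0.03317545 eV
Step 2: Exponent = -Eg/(2kT) = -1.25/(2*0.03317545) = -18.83923
Step 3: T^(3/2) = 385^1.5 = 7554.25
Step 4: ni = 5e15 * 7554.25 * exp(-18.83923) = 2.49e+11 cm^-3

2.49e+11


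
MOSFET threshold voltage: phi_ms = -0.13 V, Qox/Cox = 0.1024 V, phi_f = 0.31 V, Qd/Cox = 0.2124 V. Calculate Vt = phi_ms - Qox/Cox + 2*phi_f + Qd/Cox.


Step 1: Vt = phi_ms - Qox/Cox + 2*phi_f + Qd/Cox
Step 2: Vt = -0.13 - 0.1024 + 2*0.31 + 0.2124
Step 3: Vt = -0.13 - 0.1024 + 0.62 + 0.2124
Step 4: Vt = 0.6 V

0.6


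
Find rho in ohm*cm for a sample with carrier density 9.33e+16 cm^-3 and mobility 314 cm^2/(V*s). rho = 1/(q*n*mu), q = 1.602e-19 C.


Step 1: sigma = q * n * mu = 1.602e-19 * 9.33e+16 * 314 = 4.69325e+00 S/cm
Step 2: rho = 1 / sigma = 1 / 4.69325e+00 = 0.2131 ohm*cm

0.2131


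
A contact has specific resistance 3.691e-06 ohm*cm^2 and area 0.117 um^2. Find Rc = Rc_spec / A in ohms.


Step 1: Convert area to cm^2: 0.117 um^2 = 1.1700e-09 cm^2
Step 2: Rc = Rc_spec / A = 3.691e-06 / 1.1700e-09
Step 3: Rc = 3.15e+03 ohms

3.15e+03


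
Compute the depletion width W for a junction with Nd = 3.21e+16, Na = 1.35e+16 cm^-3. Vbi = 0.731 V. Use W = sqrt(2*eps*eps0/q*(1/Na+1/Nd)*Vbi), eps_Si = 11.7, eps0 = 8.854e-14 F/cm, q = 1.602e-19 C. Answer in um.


Step 1: 1/Na + 1/Nd = 1/1.35e+16 + 1/3.21e+16 = 1.05227e-16
Step 2: 2*eps*eps0/q = 2*11.7*8.854e-14/1.602e-19 = 1.293281e+07
Step 3: W^2 = 1.293281e+07 * 1.05227e-16 * 0.731 = 9.94804e-10
Step 4: W = sqrt(9.94804e-10) = 3.154e-05 cm = 0.3154 um

0.3154


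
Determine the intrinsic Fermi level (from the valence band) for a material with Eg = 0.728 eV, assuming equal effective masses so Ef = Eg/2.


Step 1: For an intrinsic semiconductor, the Fermi level sits at midgap.
Step 2: Ef = Eg / 2 = 0.728 / 2 = 0.364 eV

0.364


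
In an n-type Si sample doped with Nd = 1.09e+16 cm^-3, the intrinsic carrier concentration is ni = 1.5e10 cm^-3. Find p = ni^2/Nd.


Step 1: Since Nd >> ni, n ≈ Nd = 1.09e+16 cm^-3
Step 2: p = ni^2 / n = (1.5e10)^2 / 1.09e+16
Step 3: p = 2.25e20 / 1.09e+16 = 2.06e+04 cm^-3

2.06e+04


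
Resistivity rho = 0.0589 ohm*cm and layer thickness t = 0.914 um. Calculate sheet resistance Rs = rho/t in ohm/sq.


Step 1: Convert thickness to cm: t = 0.914 um = 9.1400e-05 cm
Step 2: Rs = rho / t = 0.0589 / 9.1400e-05
Step 3: Rs = 644.4 ohm/sq

644.4


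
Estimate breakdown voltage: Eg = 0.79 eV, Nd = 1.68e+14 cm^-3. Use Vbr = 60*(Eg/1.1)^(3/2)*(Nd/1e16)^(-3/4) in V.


Step 1: Eg/1.1 = 0.79/1.1 = 0.718182
Step 2: (Eg/1.1)^1.5 = 0.718182^1.5 = 0.608628
Step 3: (Nd/1e16)^(-0.75) = (0.0168)^(-0.75) = 21.429796
Step 4: Vbr = 60 * 0.608628 * 21.429796 = 782.6 V

782.6


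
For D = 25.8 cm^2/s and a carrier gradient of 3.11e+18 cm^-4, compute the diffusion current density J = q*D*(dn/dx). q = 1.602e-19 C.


Step 1: J = q * D * (dn/dx)
Step 2: J = 1.602e-19 * 25.8 * 3.11e+18
Step 3: J = 1.29e+01 A/cm^2

1.29e+01


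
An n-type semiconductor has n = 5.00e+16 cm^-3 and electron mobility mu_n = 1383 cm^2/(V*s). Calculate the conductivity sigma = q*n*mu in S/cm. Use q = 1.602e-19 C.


Step 1: sigma = q * n * mu
Step 2: sigma = 1.602e-19 * 5.00e+16 * 1383
Step 3: sigma = 1.108e+01 S/cm

1.108e+01


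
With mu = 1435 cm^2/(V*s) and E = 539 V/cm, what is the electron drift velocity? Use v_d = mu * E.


Step 1: v_d = mu * E
Step 2: v_d = 1435 * 539 = 773465
Step 3: v_d = 7.73e+05 cm/s

7.73e+05


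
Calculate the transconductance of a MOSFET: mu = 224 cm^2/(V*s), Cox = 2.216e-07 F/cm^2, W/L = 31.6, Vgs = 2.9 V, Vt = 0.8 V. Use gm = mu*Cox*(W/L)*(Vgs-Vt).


Step 1: Vov = Vgs - Vt = 2.9 - 0.8 = 2.1 V
Step 2: gm = mu * Cox * (W/L) * Vov
Step 3: gm = 224 * 2.216e-07 * 31.6 * 2.1 = 3.29e-03 S

3.29e-03


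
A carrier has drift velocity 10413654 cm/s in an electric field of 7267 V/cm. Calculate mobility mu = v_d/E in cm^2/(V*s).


Step 1: mu = v_d / E
Step 2: mu = 10413654 / 7267
Step 3: mu = 1433.01 cm^2/(V*s)

1433.01


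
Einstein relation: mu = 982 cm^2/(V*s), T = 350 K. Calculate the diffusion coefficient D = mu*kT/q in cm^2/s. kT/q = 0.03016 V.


Step 1: D = mu * (kT/q)
Step 2: D = 982 * 0.03016
Step 3: D = 29.62 cm^2/s

29.62


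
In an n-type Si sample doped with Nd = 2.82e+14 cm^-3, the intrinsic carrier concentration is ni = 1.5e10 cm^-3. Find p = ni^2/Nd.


Step 1: Since Nd >> ni, n ≈ Nd = 2.82e+14 cm^-3
Step 2: p = ni^2 / n = (1.5e10)^2 / 2.82e+14
Step 3: p = 2.25e20 / 2.82e+14 = 7.98e+05 cm^-3

7.98e+05


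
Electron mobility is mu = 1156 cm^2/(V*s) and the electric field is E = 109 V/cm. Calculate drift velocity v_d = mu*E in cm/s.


Step 1: v_d = mu * E
Step 2: v_d = 1156 * 109 = 126004
Step 3: v_d = 1.26e+05 cm/s

1.26e+05


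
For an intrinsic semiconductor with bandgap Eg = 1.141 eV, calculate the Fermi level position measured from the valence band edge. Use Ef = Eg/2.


Step 1: For an intrinsic semiconductor, the Fermi level sits at midgap.
Step 2: Ef = Eg / 2 = 1.141 / 2 = 0.5705 eV

0.5705


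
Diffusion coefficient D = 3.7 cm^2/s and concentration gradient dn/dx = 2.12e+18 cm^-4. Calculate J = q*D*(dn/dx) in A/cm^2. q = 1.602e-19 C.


Step 1: J = q * D * (dn/dx)
Step 2: J = 1.602e-19 * 3.7 * 2.12e+18
Step 3: J = 1.26e+00 A/cm^2

1.26e+00


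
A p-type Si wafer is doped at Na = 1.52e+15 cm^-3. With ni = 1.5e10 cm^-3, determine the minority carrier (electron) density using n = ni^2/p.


Step 1: Majority hole concentration p ≈ Na = 1.52e+15 cm^-3
Step 2: n = ni^2 / Na = (1.5e10)^2 / 1.52e+15
Step 3: n = 1.48e+05 cm^-3

1.48e+05


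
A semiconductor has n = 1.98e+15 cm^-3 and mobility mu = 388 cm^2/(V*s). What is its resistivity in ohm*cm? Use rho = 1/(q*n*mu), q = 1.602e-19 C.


Step 1: sigma = q * n * mu = 1.602e-19 * 1.98e+15 * 388 = 1.23072e-01 S/cm
Step 2: rho = 1 / sigma = 1 / 1.23072e-01 = 8.125 ohm*cm

8.125


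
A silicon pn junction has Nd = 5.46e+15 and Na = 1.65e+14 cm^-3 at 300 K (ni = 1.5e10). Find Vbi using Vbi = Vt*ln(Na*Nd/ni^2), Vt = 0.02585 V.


Step 1: Compute Na*Nd/ni^2 = 1.65e+14 * 5.46e+15 / (1.5e10)^2 = 4.0040e+09
Step 2: ln(4.0040e+09) = 22.1106
Step 3: Vbi = 0.02585 * 22.1106 = 0.572 V

0.572


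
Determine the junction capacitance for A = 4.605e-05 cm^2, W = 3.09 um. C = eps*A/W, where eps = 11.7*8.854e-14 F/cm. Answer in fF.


Step 1: eps_Si = 11.7 * 8.854e-14 = 1.035918e-12 F/cm
Step 2: W in cm = 3.09 * 1e-4 = 3.09e-04 cm
Step 3: C = 1.035918e-12 * 4.605e-05 / 3.09e-04 = 1.543820e-13 F
Step 4: C = 154.38 fF

154.38


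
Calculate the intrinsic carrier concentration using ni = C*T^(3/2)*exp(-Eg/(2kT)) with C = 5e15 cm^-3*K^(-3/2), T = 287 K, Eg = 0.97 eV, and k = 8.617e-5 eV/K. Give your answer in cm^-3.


Step 1: Compute kT = 8.617e-5 * 287 = 0.02473079 eV
Step 2: Exponent = -Eg/(2kT) = -0.97/(2*0.02473079) = -19.61118
Step 3: T^(3/2) = 287^1.5 = 4862.09
Step 4: ni = 5e15 * 4862.09 * exp(-19.61118) = 7.39e+10 cm^-3

7.39e+10
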